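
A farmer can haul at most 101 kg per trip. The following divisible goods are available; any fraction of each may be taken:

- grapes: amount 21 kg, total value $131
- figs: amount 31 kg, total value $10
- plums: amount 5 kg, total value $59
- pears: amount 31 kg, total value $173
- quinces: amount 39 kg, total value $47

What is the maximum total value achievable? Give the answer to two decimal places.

411.61

Take in order of value per unit:
- plums (59/5 per unit): all 5 → value 59, running total 59.00
- grapes (131/21 per unit): all 21 → value 131, running total 190.00
- pears (173/31 per unit): all 31 → value 173, running total 363.00
- quinces (47/39 per unit): all 39 → value 47, running total 410.00
- figs (10/31 per unit): 5 of 31 → value 5×10/31 = 1.6129, running total 411.61
Total 411.61.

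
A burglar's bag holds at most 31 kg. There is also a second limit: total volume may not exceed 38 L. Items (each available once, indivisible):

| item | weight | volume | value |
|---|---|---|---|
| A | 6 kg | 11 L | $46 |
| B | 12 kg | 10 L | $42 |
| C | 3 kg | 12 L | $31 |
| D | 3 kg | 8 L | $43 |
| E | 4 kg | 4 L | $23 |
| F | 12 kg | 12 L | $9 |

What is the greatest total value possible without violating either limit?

$154

Feasible sets respecting both limits:
- A+B+D+E: weight 25, volume 33, value 154
- A+C+D+E: weight 16, volume 35, value 143
- A+B+C+E: weight 25, volume 37, value 142
- B+C+D+E: weight 22, volume 34, value 139
Best: $154.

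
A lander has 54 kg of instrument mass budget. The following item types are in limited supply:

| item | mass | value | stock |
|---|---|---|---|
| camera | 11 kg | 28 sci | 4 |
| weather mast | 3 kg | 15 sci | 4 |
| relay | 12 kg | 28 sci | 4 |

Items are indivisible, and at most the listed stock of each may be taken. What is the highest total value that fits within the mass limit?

157 sci

Best selections within mass 54 and stock limits:
- 4×camera + 3×weather mast: mass 53, value 157
- 3×camera + 3×weather mast + 1×relay: mass 54, value 157
- 3×camera + 4×weather mast: mass 45, value 144
Best: 157 sci.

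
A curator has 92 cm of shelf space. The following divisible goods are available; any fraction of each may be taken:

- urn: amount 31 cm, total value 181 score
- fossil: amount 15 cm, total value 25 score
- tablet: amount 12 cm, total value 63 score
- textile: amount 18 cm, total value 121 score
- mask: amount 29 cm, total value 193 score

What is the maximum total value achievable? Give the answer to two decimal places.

Take in order of value per unit:
- textile (121/18 per unit): all 18 → value 121, running total 121.00
- mask (193/29 per unit): all 29 → value 193, running total 314.00
- urn (181/31 per unit): all 31 → value 181, running total 495.00
- tablet (63/12 per unit): all 12 → value 63, running total 558.00
- fossil (25/15 per unit): 2 of 15 → value 2×25/15 = 3.3333, running total 561.33
Total 561.33.

561.33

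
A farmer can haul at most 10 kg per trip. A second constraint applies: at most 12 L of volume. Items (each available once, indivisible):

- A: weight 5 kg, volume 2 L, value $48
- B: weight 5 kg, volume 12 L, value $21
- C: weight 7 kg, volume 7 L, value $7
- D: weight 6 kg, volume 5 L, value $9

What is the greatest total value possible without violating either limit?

Feasible sets respecting both limits:
- A: weight 5, volume 2, value 48
- B: weight 5, volume 12, value 21
- D: weight 6, volume 5, value 9
- C: weight 7, volume 7, value 7
Best: $48.

$48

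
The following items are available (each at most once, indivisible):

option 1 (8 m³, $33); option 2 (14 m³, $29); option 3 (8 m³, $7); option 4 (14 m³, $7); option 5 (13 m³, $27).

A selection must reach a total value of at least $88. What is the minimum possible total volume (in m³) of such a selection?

Subsets with value ≥ 88, sorted by total volume:
- option 1+option 2+option 5: volume 35, value 89
- option 1+option 2+option 3+option 5: volume 43, value 96
Minimum volume: 35 m³.

35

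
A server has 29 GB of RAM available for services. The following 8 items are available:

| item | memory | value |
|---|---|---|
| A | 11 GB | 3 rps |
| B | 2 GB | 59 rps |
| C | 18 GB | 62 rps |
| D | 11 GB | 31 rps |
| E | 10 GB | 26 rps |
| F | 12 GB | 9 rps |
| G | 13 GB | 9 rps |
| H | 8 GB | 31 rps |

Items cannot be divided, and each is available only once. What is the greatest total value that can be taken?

Check high-value combinations within 29 GB:
- B+C+H: memory 2+18+8=28, value 59+62+31=152
- B+C: memory 2+18=20, value 59+62=121
- B+D+H: memory 2+11+8=21, value 59+31+31=121
Best: 152 rps.

152 rps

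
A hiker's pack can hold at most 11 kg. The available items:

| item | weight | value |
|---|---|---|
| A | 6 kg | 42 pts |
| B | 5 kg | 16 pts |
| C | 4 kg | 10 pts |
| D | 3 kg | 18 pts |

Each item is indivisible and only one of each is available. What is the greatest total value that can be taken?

Check high-value combinations within 11 kg:
- A+D: weight 6+3=9, value 42+18=60
- A+B: weight 6+5=11, value 42+16=58
- A+C: weight 6+4=10, value 42+10=52
- A: weight 6, value 42
- B+D: weight 5+3=8, value 16+18=34
Best: 60 pts.

60 pts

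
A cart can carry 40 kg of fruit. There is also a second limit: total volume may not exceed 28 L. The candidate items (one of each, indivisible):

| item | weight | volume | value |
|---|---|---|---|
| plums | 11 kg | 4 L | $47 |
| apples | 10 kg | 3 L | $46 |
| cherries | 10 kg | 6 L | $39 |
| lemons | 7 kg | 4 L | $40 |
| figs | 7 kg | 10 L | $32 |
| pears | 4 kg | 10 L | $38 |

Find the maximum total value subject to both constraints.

Feasible sets respecting both limits:
- plums+apples+cherries+lemons: weight 38, volume 17, value 172
- plums+apples+lemons+pears: weight 32, volume 21, value 171
- plums+apples+cherries+pears: weight 35, volume 23, value 170
Best: $172.

$172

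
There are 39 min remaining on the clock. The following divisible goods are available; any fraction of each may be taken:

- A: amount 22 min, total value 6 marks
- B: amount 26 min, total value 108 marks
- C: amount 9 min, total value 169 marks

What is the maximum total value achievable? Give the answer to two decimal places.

278.09

Take in order of value per unit:
- C (169/9 per unit): all 9 → value 169, running total 169.00
- B (108/26 per unit): all 26 → value 108, running total 277.00
- A (6/22 per unit): 4 of 22 → value 4×6/22 = 1.0909, running total 278.09
Total 278.09.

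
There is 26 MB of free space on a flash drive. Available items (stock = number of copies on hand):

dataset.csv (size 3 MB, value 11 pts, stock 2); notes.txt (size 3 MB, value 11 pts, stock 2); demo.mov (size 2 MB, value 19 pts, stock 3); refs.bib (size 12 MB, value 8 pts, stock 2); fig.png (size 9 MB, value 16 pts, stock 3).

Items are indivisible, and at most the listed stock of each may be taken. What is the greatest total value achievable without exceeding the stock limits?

106 pts

Best selections within size 26 and stock limits:
- 1×dataset.csv + 2×notes.txt + 3×demo.mov + 1×fig.png: size 24, value 106
- 2×dataset.csv + 1×notes.txt + 3×demo.mov + 1×fig.png: size 24, value 106
Best: 106 pts.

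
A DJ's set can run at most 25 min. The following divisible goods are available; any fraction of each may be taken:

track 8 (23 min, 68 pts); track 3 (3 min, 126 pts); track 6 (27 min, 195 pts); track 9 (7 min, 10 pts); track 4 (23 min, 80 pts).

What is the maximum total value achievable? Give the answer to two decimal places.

284.89

Take in order of value per unit:
- track 3 (126/3 per unit): all 3 → value 126, running total 126.00
- track 6 (195/27 per unit): 22 of 27 → value 22×195/27 = 158.8889, running total 284.89
Total 284.89.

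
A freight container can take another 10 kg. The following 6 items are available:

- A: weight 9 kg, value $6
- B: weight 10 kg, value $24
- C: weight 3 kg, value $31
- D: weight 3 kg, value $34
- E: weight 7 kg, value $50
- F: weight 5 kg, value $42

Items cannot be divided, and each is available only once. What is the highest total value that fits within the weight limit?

$84

Check high-value combinations within 10 kg:
- D+E: weight 3+7=10, value 34+50=84
- C+E: weight 3+7=10, value 31+50=81
- D+F: weight 3+5=8, value 34+42=76
- C+F: weight 3+5=8, value 31+42=73
Best: $84.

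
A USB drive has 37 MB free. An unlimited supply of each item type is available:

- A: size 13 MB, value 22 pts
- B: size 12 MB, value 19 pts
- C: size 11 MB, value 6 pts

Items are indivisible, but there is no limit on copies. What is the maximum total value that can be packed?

60 pts

Best value-per-unit is A at 22/13; filling with it alone gives 2×22 = 44.
Optimal mix: 1×A + 2×B → size 37, value 60.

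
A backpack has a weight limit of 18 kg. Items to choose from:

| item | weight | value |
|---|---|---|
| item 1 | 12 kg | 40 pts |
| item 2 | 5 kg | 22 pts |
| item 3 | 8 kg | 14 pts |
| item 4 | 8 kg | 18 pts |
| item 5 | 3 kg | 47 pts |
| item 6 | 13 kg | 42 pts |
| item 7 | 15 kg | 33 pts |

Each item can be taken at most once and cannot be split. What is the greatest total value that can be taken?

Check high-value combinations within 18 kg:
- item 5+item 6: weight 3+13=16, value 47+42=89
- item 1+item 5: weight 12+3=15, value 40+47=87
- item 2+item 4+item 5: weight 5+8+3=16, value 22+18+47=87
- item 2+item 3+item 5: weight 5+8+3=16, value 22+14+47=83
- item 5+item 7: weight 3+15=18, value 47+33=80
Best: 89 pts.

89 pts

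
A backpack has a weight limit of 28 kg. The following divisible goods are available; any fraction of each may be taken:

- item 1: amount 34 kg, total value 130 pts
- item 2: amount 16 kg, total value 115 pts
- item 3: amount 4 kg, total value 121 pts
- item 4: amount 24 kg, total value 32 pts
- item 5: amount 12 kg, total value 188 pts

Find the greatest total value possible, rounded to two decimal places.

Take in order of value per unit:
- item 3 (121/4 per unit): all 4 → value 121, running total 121.00
- item 5 (188/12 per unit): all 12 → value 188, running total 309.00
- item 2 (115/16 per unit): 12 of 16 → value 12×115/16 = 86.2500, running total 395.25
Total 395.25.

395.25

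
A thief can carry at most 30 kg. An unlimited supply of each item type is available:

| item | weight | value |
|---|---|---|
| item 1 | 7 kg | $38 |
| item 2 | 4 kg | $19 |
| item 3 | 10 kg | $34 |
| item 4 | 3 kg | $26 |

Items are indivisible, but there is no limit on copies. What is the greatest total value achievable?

Best value-per-unit is item 4 at 26/3, and filling with it alone uses weight 10×3=30. No mix of the others beats 10×26 = 260.

$260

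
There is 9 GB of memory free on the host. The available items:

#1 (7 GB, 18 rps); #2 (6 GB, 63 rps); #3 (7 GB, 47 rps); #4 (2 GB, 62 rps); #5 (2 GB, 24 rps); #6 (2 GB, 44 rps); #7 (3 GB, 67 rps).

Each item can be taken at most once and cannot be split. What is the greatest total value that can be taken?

Check high-value combinations within 9 GB:
- #4+#5+#6+#7: memory 2+2+2+3=9, value 62+24+44+67=197
- #4+#6+#7: memory 2+2+3=7, value 62+44+67=173
- #4+#5+#7: memory 2+2+3=7, value 62+24+67=153
- #5+#6+#7: memory 2+2+3=7, value 24+44+67=135
- #4+#5+#6: memory 2+2+2=6, value 62+24+44=130
Best: 197 rps.

197 rps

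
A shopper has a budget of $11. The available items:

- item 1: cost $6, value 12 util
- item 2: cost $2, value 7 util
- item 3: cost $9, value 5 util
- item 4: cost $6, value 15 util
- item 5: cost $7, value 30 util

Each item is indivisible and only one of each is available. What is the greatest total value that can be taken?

This is a 0/1 knapsack; check combinations near the capacity.
- item 2+item 5: cost 2+7=9, value 7+30=37
- item 5: cost 7, value 30
- item 2+item 4: cost 2+6=8, value 7+15=22
- item 1+item 2: cost 6+2=8, value 12+7=19
- item 4: cost 6, value 15
Best: 37 util.

37 util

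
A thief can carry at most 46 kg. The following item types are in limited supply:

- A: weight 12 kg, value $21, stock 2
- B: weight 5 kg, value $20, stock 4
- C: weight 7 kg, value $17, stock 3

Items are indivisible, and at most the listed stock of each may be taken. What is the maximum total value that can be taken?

Best selections within weight 46 and stock limits:
- 1×A + 4×B + 2×C: weight 46, value 135
- 4×B + 3×C: weight 41, value 131
- 2×A + 4×B: weight 44, value 122
- 2×A + 3×B + 1×C: weight 46, value 119
Best: $135.

$135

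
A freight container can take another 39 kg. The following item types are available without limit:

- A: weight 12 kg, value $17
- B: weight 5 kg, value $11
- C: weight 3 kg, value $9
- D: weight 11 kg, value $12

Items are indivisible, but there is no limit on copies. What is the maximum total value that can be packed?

Best value-per-unit is C at 9/3, and filling with it alone uses weight 13×3=39. No mix of the others beats 13×9 = 117.

$117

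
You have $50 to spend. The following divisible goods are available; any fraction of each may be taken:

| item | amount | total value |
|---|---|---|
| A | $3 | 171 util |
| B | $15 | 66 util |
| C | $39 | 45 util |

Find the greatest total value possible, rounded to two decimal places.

273.92

Take in order of value per unit:
- A (171/3 per unit): all 3 → value 171, running total 171.00
- B (66/15 per unit): all 15 → value 66, running total 237.00
- C (45/39 per unit): 32 of 39 → value 32×45/39 = 36.9231, running total 273.92
Total 273.92.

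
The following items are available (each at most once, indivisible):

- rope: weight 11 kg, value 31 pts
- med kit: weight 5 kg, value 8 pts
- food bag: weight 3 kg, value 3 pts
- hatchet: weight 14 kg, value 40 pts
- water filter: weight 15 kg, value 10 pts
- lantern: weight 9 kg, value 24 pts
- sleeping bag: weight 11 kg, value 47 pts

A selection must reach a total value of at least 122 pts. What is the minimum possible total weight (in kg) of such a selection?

Subsets with value ≥ 122, sorted by total weight:
- rope+med kit+hatchet+sleeping bag: weight 41, value 126
- med kit+food bag+hatchet+lantern+sleeping bag: weight 42, value 122
- rope+med kit+food bag+hatchet+sleeping bag: weight 44, value 129
- rope+hatchet+lantern+sleeping bag: weight 45, value 142
Minimum weight: 41 kg.

41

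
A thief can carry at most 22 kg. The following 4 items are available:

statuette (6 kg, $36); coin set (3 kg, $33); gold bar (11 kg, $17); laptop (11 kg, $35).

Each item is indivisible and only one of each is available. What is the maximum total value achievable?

Check high-value combinations within 22 kg:
- statuette+coin set+laptop: weight 6+3+11=20, value 36+33+35=104
- statuette+coin set+gold bar: weight 6+3+11=20, value 36+33+17=86
- statuette+laptop: weight 6+11=17, value 36+35=71
Best: $104.

$104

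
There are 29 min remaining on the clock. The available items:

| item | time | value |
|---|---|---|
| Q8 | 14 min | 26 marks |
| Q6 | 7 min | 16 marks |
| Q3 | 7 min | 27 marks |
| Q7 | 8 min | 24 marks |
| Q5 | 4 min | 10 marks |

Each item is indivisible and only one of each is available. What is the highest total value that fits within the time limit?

Check high-value combinations within 29 min:
- Q6+Q3+Q7+Q5: time 7+7+8+4=26, value 16+27+24+10=77
- Q8+Q3+Q7: time 14+7+8=29, value 26+27+24=77
- Q8+Q6+Q3: time 14+7+7=28, value 26+16+27=69
Best: 77 marks.

77 marks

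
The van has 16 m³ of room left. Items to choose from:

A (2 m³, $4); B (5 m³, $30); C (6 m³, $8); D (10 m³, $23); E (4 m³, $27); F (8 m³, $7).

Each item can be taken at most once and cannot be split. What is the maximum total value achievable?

Check high-value combinations within 16 m³:
- B+C+E: volume 5+6+4=15, value 30+8+27=65
- A+B+E: volume 2+5+4=11, value 4+30+27=61
- B+E: volume 5+4=9, value 30+27=57
Best: $65.

$65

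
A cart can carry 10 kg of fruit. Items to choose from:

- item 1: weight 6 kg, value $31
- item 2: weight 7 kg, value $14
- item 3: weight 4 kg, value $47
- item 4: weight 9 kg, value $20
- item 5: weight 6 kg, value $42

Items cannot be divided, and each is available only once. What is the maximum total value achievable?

Check high-value combinations within 10 kg:
- item 3+item 5: weight 4+6=10, value 47+42=89
- item 1+item 3: weight 6+4=10, value 31+47=78
- item 3: weight 4, value 47
Best: $89.

$89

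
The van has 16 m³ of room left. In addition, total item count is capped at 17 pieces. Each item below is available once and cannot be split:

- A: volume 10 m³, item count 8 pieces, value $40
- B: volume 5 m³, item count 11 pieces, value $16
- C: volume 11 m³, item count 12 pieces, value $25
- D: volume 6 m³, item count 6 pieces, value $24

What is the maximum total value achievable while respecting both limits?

Feasible sets respecting both limits:
- A+D: volume 16, item count 14, value 64
- A: volume 10, item count 8, value 40
- B+D: volume 11, item count 17, value 40
Best: $64.

$64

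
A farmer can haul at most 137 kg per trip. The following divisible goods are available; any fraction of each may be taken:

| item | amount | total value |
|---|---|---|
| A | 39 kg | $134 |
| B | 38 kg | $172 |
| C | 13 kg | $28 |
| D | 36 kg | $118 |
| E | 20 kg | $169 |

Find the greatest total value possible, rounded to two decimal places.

Take in order of value per unit:
- E (169/20 per unit): all 20 → value 169, running total 169.00
- B (172/38 per unit): all 38 → value 172, running total 341.00
- A (134/39 per unit): all 39 → value 134, running total 475.00
- D (118/36 per unit): all 36 → value 118, running total 593.00
- C (28/13 per unit): 4 of 13 → value 4×28/13 = 8.6154, running total 601.62
Total 601.62.

601.62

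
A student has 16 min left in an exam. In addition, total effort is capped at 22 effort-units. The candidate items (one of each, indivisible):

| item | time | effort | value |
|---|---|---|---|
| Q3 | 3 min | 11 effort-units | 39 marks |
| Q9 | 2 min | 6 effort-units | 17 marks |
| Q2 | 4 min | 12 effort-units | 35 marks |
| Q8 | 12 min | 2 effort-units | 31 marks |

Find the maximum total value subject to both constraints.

70 marks

Feasible sets respecting both limits:
- Q3+Q8: time 15, effort 13, value 70
- Q2+Q8: time 16, effort 14, value 66
- Q3+Q9: time 5, effort 17, value 56
Best: 70 marks.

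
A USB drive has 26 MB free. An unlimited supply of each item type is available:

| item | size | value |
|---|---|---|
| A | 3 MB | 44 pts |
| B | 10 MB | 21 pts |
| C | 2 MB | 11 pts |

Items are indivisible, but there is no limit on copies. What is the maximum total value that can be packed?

Best value-per-unit is A at 44/3; filling with it alone gives 8×44 = 352.
Optimal mix: 8×A + 1×C → size 26, value 363.

363 pts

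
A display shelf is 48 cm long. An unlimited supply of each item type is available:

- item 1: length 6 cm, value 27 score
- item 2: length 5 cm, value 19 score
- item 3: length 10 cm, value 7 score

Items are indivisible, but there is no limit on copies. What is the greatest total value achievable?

216 score

Best value-per-unit is item 1 at 27/6, and filling with it alone uses length 8×6=48. No mix of the others beats 8×27 = 216.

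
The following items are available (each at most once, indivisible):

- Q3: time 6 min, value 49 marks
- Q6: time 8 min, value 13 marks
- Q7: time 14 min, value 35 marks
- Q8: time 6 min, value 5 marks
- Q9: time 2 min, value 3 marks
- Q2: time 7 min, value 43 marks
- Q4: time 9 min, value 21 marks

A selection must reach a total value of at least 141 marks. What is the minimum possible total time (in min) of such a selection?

Subsets with value ≥ 141, sorted by total time:
- Q3+Q7+Q2+Q4: time 36, value 148
- Q3+Q6+Q7+Q9+Q2: time 37, value 143
- Q3+Q7+Q9+Q2+Q4: time 38, value 151
Minimum time: 36 min.

36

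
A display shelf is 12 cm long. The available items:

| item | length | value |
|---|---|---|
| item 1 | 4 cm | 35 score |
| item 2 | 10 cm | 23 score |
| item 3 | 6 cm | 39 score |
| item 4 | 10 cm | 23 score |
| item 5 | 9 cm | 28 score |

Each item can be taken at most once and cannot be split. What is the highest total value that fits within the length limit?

Check high-value combinations within 12 cm:
- item 1+item 3: length 4+6=10, value 35+39=74
- item 3: length 6, value 39
- item 1: length 4, value 35
Best: 74 score.

74 score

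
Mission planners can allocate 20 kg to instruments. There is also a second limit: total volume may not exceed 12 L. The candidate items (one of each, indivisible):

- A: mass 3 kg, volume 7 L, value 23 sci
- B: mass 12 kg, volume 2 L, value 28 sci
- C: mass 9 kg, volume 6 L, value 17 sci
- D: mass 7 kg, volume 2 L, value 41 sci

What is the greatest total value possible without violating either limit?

69 sci

Feasible sets respecting both limits:
- B+D: mass 19, volume 4, value 69
- A+D: mass 10, volume 9, value 64
- C+D: mass 16, volume 8, value 58
- A+B: mass 15, volume 9, value 51
Best: 69 sci.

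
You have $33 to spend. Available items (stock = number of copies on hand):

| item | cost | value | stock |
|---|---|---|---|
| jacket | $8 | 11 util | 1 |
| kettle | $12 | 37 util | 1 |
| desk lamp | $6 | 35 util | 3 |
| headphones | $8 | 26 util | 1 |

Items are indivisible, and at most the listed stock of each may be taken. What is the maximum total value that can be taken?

Best selections within cost 33 and stock limits:
- 1×kettle + 3×desk lamp: cost 30, value 142
- 1×kettle + 2×desk lamp + 1×headphones: cost 32, value 133
Best: 142 util.

142 util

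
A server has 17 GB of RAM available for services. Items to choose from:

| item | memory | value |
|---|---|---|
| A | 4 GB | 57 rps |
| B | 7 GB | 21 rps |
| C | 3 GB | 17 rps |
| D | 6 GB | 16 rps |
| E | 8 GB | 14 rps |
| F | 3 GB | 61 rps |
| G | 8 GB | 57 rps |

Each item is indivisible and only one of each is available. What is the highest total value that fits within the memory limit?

175 rps

Check high-value combinations within 17 GB:
- A+F+G: memory 4+3+8=15, value 57+61+57=175
- A+B+C+F: memory 4+7+3+3=17, value 57+21+17+61=156
- A+C+D+F: memory 4+3+6+3=16, value 57+17+16+61=151
Best: 175 rps.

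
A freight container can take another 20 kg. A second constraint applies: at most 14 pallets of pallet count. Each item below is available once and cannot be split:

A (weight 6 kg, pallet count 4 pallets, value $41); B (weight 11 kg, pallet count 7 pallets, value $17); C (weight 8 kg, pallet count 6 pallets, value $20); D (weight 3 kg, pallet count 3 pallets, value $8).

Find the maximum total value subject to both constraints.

$69

Feasible sets respecting both limits:
- A+C+D: weight 17, pallet count 13, value 69
- A+B+D: weight 20, pallet count 14, value 66
- A+C: weight 14, pallet count 10, value 61
- A+B: weight 17, pallet count 11, value 58
Best: $69.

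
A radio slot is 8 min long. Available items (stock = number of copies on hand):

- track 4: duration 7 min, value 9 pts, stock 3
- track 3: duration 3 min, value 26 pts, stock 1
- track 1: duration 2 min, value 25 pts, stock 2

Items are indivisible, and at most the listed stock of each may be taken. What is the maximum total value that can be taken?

Best selections within duration 8 and stock limits:
- 1×track 3 + 2×track 1: duration 7, value 76
- 1×track 3 + 1×track 1: duration 5, value 51
- 2×track 1: duration 4, value 50
- 1×track 3: duration 3, value 26
Best: 76 pts.

76 pts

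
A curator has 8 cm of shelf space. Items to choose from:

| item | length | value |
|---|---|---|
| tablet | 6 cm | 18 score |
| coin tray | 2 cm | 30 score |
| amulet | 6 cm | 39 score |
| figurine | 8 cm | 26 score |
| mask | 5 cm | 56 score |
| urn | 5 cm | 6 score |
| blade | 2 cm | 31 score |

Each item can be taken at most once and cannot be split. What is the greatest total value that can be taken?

87 score

Check high-value combinations within 8 cm:
- mask+blade: length 5+2=7, value 56+31=87
- coin tray+mask: length 2+5=7, value 30+56=86
- amulet+blade: length 6+2=8, value 39+31=70
Best: 87 score.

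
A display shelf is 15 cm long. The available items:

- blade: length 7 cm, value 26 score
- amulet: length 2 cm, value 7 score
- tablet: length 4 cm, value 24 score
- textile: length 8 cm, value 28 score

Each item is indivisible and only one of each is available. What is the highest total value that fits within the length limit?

Check high-value combinations within 15 cm:
- amulet+tablet+textile: length 2+4+8=14, value 7+24+28=59
- blade+amulet+tablet: length 7+2+4=13, value 26+7+24=57
- blade+textile: length 7+8=15, value 26+28=54
- tablet+textile: length 4+8=12, value 24+28=52
Best: 59 score.

59 score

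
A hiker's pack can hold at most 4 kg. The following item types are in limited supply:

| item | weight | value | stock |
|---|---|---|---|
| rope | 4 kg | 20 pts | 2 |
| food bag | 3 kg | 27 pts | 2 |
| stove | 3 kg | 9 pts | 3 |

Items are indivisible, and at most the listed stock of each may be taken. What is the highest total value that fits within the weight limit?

Top feasible selections:
- 1×food bag: weight 3, value 27
- 1×rope: weight 4, value 20
- 1×stove: weight 3, value 9
Best: 27 pts.

27 pts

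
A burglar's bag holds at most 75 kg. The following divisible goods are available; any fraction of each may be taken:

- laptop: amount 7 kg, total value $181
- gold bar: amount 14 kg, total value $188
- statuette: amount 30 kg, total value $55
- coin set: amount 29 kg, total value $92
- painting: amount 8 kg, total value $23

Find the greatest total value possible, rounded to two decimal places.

Take in order of value per unit:
- laptop (181/7 per unit): all 7 → value 181, running total 181.00
- gold bar (188/14 per unit): all 14 → value 188, running total 369.00
- coin set (92/29 per unit): all 29 → value 92, running total 461.00
- painting (23/8 per unit): all 8 → value 23, running total 484.00
- statuette (55/30 per unit): 17 of 30 → value 17×55/30 = 31.1667, running total 515.17
Total 515.17.

515.17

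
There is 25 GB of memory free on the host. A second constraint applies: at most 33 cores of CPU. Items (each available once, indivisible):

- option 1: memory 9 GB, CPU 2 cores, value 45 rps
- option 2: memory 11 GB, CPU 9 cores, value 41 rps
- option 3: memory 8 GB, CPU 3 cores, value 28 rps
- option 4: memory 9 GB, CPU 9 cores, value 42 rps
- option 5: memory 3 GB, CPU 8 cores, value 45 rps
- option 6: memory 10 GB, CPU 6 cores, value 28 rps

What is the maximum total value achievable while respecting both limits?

Feasible sets respecting both limits:
- option 1+option 4+option 5: memory 21, CPU 19, value 132
- option 1+option 2+option 5: memory 23, CPU 19, value 131
- option 2+option 4+option 5: memory 23, CPU 26, value 128
Best: 132 rps.

132 rps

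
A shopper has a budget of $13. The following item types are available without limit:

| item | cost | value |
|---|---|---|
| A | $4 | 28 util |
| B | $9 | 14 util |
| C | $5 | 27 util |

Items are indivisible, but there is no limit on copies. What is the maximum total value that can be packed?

Best value-per-unit is A at 28/4, and filling with it alone uses cost 3×4=12. No mix of the others beats 3×28 = 84.

84 util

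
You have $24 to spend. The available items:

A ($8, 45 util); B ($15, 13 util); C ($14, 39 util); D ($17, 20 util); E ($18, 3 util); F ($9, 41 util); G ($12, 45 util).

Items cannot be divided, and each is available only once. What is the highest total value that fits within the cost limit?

Check high-value combinations within $24:
- A+G: cost 8+12=20, value 45+45=90
- A+F: cost 8+9=17, value 45+41=86
- F+G: cost 9+12=21, value 41+45=86
Best: 90 util.

90 util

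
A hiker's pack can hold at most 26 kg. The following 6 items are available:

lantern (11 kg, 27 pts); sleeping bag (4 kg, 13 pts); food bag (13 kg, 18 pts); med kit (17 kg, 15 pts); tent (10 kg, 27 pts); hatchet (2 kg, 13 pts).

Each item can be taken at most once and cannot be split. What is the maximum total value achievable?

67 pts

Check high-value combinations within 26 kg:
- lantern+tent+hatchet: weight 11+10+2=23, value 27+27+13=67
- lantern+sleeping bag+tent: weight 11+4+10=25, value 27+13+27=67
- food bag+tent+hatchet: weight 13+10+2=25, value 18+27+13=58
Best: 67 pts.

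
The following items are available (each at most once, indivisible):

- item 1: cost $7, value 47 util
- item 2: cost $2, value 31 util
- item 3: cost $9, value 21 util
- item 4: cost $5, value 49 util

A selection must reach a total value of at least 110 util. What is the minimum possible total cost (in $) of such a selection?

14

Subsets with value ≥ 110, sorted by total cost:
- item 1+item 2+item 4: cost 14, value 127
- item 1+item 3+item 4: cost 21, value 117
Minimum cost: 14 $.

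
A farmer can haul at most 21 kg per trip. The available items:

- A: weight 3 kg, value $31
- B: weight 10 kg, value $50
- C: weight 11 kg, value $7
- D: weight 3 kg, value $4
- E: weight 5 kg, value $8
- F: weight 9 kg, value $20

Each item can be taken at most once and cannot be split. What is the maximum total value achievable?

Check high-value combinations within 21 kg:
- A+B+D+E: weight 3+10+3+5=21, value 31+50+4+8=93
- A+B+E: weight 3+10+5=18, value 31+50+8=89
- A+B+D: weight 3+10+3=16, value 31+50+4=85
- A+B: weight 3+10=13, value 31+50=81
- B+F: weight 10+9=19, value 50+20=70
Best: $93.

$93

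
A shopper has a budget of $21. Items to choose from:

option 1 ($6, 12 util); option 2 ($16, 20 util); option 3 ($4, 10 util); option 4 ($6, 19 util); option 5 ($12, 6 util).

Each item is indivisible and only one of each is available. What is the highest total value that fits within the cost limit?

41 util

Check high-value combinations within $21:
- option 1+option 3+option 4: cost 6+4+6=16, value 12+10+19=41
- option 1+option 4: cost 6+6=12, value 12+19=31
- option 2+option 3: cost 16+4=20, value 20+10=30
- option 3+option 4: cost 4+6=10, value 10+19=29
Best: 41 util.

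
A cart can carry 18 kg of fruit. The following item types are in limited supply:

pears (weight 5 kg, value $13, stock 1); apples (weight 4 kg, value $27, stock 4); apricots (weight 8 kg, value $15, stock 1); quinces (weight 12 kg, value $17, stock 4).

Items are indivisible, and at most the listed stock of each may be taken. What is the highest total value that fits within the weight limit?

Top feasible selections:
- 4×apples: weight 16, value 108
- 1×pears + 3×apples: weight 17, value 94
- 3×apples: weight 12, value 81
Best: $108.

$108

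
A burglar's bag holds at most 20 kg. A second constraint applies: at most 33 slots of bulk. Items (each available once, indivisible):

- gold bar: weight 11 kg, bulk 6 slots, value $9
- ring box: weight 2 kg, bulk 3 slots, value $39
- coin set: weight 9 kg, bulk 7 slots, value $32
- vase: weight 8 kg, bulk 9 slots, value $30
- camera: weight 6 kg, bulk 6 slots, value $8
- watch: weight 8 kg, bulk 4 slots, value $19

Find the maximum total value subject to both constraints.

Feasible sets respecting both limits:
- ring box+coin set+vase: weight 19, bulk 19, value 101
- ring box+coin set+watch: weight 19, bulk 14, value 90
- ring box+vase+watch: weight 18, bulk 16, value 88
- ring box+coin set+camera: weight 17, bulk 16, value 79
Best: $101.

$101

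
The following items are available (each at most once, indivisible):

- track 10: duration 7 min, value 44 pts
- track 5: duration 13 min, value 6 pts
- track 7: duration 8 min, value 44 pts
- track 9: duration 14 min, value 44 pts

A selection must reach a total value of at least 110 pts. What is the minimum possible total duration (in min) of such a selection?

29

Subsets with value ≥ 110, sorted by total duration:
- track 10+track 7+track 9: duration 29, value 132
- track 10+track 5+track 7+track 9: duration 42, value 138
Minimum duration: 29 min.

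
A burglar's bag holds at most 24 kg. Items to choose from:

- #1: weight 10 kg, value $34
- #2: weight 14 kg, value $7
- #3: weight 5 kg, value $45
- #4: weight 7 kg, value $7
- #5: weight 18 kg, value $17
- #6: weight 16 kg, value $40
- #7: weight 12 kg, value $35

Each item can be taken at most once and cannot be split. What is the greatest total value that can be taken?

$87

Check high-value combinations within 24 kg:
- #3+#4+#7: weight 5+7+12=24, value 45+7+35=87
- #1+#3+#4: weight 10+5+7=22, value 34+45+7=86
- #3+#6: weight 5+16=21, value 45+40=85
- #3+#7: weight 5+12=17, value 45+35=80
- #1+#3: weight 10+5=15, value 34+45=79
Best: $87.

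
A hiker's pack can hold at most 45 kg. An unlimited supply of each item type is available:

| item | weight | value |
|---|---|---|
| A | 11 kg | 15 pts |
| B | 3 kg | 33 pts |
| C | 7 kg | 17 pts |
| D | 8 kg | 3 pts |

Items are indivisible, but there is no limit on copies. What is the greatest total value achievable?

Best value-per-unit is B at 33/3, and filling with it alone uses weight 15×3=45. No mix of the others beats 15×33 = 495.

495 pts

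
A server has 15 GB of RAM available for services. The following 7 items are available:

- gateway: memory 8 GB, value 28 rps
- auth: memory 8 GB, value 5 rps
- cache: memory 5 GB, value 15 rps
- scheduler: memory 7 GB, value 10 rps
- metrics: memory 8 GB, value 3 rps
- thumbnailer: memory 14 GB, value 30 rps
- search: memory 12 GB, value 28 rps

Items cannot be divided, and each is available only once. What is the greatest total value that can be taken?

43 rps

Check high-value combinations within 15 GB:
- gateway+cache: memory 8+5=13, value 28+15=43
- gateway+scheduler: memory 8+7=15, value 28+10=38
- thumbnailer: memory 14, value 30
Best: 43 rps.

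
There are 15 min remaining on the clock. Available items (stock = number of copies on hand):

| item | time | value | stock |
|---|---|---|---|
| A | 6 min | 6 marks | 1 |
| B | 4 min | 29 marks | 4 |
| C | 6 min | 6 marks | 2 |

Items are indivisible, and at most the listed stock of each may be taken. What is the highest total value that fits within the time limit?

87 marks

Best selections within time 15 and stock limits:
- 3×B: time 12, value 87
- 2×B + 1×C: time 14, value 64
Best: 87 marks.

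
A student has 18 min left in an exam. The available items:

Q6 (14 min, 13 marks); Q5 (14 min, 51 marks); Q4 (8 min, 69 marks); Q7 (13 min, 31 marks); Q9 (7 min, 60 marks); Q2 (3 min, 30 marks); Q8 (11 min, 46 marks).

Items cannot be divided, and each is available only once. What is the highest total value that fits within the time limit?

Check high-value combinations within 18 min:
- Q4+Q9+Q2: time 8+7+3=18, value 69+60+30=159
- Q4+Q9: time 8+7=15, value 69+60=129
- Q9+Q8: time 7+11=18, value 60+46=106
- Q4+Q2: time 8+3=11, value 69+30=99
Best: 159 marks.

159 marks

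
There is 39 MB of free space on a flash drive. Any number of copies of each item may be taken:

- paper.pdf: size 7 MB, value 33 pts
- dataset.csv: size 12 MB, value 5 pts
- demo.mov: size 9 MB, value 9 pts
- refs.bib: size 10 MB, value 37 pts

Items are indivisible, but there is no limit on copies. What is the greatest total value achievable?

169 pts

Best value-per-unit is paper.pdf at 33/7; filling with it alone gives 5×33 = 165.
Optimal mix: 4×paper.pdf + 1×refs.bib → size 38, value 169.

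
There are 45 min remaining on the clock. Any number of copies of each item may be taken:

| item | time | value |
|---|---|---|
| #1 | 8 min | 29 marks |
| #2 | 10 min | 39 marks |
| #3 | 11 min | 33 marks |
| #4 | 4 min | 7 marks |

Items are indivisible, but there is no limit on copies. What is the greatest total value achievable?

Best value-per-unit is #2 at 39/10; filling with it alone gives 4×39 = 156.
Optimal mix: 3×#1 + 2×#2 → time 44, value 165.

165 marks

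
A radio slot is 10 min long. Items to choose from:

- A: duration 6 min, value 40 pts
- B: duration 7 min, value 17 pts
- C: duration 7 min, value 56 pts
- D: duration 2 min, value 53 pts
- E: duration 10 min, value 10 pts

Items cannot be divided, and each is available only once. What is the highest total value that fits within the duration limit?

109 pts

Check high-value combinations within 10 min:
- C+D: duration 7+2=9, value 56+53=109
- A+D: duration 6+2=8, value 40+53=93
- B+D: duration 7+2=9, value 17+53=70
- C: duration 7, value 56
Best: 109 pts.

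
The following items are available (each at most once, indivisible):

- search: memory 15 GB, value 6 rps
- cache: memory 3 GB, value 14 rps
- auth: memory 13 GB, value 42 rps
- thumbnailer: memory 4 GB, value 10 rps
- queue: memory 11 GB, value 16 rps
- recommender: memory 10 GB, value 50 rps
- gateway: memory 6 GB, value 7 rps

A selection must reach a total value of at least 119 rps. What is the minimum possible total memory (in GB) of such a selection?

36

Subsets with value ≥ 119, sorted by total memory:
- cache+auth+thumbnailer+recommender+gateway: memory 36, value 123
- cache+auth+queue+recommender: memory 37, value 122
- cache+auth+thumbnailer+queue+recommender: memory 41, value 132
- cache+auth+queue+recommender+gateway: memory 43, value 129
Minimum memory: 36 GB.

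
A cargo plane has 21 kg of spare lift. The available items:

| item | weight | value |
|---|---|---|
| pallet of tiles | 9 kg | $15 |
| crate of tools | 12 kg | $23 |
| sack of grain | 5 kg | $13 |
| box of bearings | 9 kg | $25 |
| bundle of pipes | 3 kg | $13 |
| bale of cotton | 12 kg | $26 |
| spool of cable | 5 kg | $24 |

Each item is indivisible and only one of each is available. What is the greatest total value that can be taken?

Check high-value combinations within 21 kg:
- bundle of pipes+bale of cotton+spool of cable: weight 3+12+5=20, value 13+26+24=63
- box of bearings+bundle of pipes+spool of cable: weight 9+3+5=17, value 25+13+24=62
- sack of grain+box of bearings+spool of cable: weight 5+9+5=19, value 13+25+24=62
- crate of tools+bundle of pipes+spool of cable: weight 12+3+5=20, value 23+13+24=60
Best: $63.

$63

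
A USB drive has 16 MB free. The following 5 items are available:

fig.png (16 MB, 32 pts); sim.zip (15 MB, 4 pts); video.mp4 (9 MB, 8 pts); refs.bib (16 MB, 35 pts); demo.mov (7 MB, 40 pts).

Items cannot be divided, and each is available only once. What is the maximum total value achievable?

Check high-value combinations within 16 MB:
- video.mp4+demo.mov: size 9+7=16, value 8+40=48
- demo.mov: size 7, value 40
- refs.bib: size 16, value 35
- fig.png: size 16, value 32
Best: 48 pts.

48 pts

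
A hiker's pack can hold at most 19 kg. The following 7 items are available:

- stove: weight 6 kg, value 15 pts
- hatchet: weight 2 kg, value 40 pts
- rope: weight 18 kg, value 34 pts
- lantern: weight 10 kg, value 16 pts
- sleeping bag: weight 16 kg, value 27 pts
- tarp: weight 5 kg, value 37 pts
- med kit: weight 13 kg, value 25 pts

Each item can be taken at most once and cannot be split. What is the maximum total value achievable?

Check high-value combinations within 19 kg:
- hatchet+lantern+tarp: weight 2+10+5=17, value 40+16+37=93
- stove+hatchet+tarp: weight 6+2+5=13, value 15+40+37=92
- hatchet+tarp: weight 2+5=7, value 40+37=77
Best: 93 pts.

93 pts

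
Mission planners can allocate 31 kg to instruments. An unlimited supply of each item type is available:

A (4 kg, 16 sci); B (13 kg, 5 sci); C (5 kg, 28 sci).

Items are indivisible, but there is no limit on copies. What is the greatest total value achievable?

Best value-per-unit is C at 28/5, and filling with it alone uses mass 6×5=30. No mix of the others beats 6×28 = 168.

168 sci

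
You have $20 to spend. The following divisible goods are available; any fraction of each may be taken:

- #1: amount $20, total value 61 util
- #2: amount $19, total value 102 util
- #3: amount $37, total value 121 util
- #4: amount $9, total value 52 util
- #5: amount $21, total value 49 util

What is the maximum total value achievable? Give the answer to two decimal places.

Take in order of value per unit:
- #4 (52/9 per unit): all 9 → value 52, running total 52.00
- #2 (102/19 per unit): 11 of 19 → value 11×102/19 = 59.0526, running total 111.05
Total 111.05.

111.05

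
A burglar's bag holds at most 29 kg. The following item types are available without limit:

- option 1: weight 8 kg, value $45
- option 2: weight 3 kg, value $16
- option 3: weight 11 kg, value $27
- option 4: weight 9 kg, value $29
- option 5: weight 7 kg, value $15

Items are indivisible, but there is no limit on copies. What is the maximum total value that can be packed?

$157

Best value-per-unit is option 1 at 45/8; filling with it alone gives 3×45 = 135.
Optimal mix: 1×option 1 + 7×option 2 → weight 29, value 157.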